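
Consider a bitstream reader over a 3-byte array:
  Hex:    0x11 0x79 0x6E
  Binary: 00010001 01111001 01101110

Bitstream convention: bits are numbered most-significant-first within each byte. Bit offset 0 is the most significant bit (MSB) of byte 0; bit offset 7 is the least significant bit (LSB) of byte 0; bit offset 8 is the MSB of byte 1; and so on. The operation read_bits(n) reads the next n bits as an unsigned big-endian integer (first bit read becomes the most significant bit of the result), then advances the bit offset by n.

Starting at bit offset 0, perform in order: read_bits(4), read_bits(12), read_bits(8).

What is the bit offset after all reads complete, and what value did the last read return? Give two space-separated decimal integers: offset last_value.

Answer: 24 110

Derivation:
Read 1: bits[0:4] width=4 -> value=1 (bin 0001); offset now 4 = byte 0 bit 4; 20 bits remain
Read 2: bits[4:16] width=12 -> value=377 (bin 000101111001); offset now 16 = byte 2 bit 0; 8 bits remain
Read 3: bits[16:24] width=8 -> value=110 (bin 01101110); offset now 24 = byte 3 bit 0; 0 bits remain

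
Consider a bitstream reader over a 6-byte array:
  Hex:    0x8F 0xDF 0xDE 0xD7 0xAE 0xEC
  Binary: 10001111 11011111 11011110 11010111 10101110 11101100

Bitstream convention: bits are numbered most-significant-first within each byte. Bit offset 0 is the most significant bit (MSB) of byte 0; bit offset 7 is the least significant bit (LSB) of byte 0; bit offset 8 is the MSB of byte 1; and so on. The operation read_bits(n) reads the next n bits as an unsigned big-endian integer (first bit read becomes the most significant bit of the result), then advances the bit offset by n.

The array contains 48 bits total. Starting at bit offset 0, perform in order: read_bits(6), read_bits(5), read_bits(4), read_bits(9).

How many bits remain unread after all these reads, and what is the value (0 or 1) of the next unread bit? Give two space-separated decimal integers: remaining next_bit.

Read 1: bits[0:6] width=6 -> value=35 (bin 100011); offset now 6 = byte 0 bit 6; 42 bits remain
Read 2: bits[6:11] width=5 -> value=30 (bin 11110); offset now 11 = byte 1 bit 3; 37 bits remain
Read 3: bits[11:15] width=4 -> value=15 (bin 1111); offset now 15 = byte 1 bit 7; 33 bits remain
Read 4: bits[15:24] width=9 -> value=478 (bin 111011110); offset now 24 = byte 3 bit 0; 24 bits remain

Answer: 24 1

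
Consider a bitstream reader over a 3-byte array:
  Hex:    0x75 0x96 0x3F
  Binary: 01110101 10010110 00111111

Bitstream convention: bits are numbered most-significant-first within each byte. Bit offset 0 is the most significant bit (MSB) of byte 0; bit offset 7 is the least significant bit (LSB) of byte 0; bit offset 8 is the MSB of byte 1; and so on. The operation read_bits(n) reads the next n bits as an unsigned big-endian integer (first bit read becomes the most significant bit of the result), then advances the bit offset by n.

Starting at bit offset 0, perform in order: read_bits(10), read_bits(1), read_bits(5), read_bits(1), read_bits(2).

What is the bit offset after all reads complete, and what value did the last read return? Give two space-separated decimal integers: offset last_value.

Answer: 19 1

Derivation:
Read 1: bits[0:10] width=10 -> value=470 (bin 0111010110); offset now 10 = byte 1 bit 2; 14 bits remain
Read 2: bits[10:11] width=1 -> value=0 (bin 0); offset now 11 = byte 1 bit 3; 13 bits remain
Read 3: bits[11:16] width=5 -> value=22 (bin 10110); offset now 16 = byte 2 bit 0; 8 bits remain
Read 4: bits[16:17] width=1 -> value=0 (bin 0); offset now 17 = byte 2 bit 1; 7 bits remain
Read 5: bits[17:19] width=2 -> value=1 (bin 01); offset now 19 = byte 2 bit 3; 5 bits remain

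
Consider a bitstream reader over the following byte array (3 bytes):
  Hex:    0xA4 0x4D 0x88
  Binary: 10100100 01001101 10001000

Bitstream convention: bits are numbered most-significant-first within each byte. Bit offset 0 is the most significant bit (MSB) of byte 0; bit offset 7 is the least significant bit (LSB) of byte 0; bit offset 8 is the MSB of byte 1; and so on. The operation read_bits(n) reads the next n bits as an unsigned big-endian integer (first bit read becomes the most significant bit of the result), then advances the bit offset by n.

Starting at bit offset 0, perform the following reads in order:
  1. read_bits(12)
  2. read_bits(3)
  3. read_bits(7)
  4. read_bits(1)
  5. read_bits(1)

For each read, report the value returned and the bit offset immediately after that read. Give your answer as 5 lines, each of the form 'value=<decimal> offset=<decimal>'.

Read 1: bits[0:12] width=12 -> value=2628 (bin 101001000100); offset now 12 = byte 1 bit 4; 12 bits remain
Read 2: bits[12:15] width=3 -> value=6 (bin 110); offset now 15 = byte 1 bit 7; 9 bits remain
Read 3: bits[15:22] width=7 -> value=98 (bin 1100010); offset now 22 = byte 2 bit 6; 2 bits remain
Read 4: bits[22:23] width=1 -> value=0 (bin 0); offset now 23 = byte 2 bit 7; 1 bits remain
Read 5: bits[23:24] width=1 -> value=0 (bin 0); offset now 24 = byte 3 bit 0; 0 bits remain

Answer: value=2628 offset=12
value=6 offset=15
value=98 offset=22
value=0 offset=23
value=0 offset=24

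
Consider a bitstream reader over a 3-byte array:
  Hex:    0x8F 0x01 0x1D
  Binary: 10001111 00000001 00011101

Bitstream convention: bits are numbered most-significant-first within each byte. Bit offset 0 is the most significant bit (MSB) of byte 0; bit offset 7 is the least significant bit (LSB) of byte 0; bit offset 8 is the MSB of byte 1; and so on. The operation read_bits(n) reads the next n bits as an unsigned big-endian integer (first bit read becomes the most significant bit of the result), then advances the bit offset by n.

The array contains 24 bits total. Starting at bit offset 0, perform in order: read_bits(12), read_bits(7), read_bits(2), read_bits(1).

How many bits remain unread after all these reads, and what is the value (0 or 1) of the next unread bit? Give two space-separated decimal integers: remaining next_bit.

Answer: 2 0

Derivation:
Read 1: bits[0:12] width=12 -> value=2288 (bin 100011110000); offset now 12 = byte 1 bit 4; 12 bits remain
Read 2: bits[12:19] width=7 -> value=8 (bin 0001000); offset now 19 = byte 2 bit 3; 5 bits remain
Read 3: bits[19:21] width=2 -> value=3 (bin 11); offset now 21 = byte 2 bit 5; 3 bits remain
Read 4: bits[21:22] width=1 -> value=1 (bin 1); offset now 22 = byte 2 bit 6; 2 bits remain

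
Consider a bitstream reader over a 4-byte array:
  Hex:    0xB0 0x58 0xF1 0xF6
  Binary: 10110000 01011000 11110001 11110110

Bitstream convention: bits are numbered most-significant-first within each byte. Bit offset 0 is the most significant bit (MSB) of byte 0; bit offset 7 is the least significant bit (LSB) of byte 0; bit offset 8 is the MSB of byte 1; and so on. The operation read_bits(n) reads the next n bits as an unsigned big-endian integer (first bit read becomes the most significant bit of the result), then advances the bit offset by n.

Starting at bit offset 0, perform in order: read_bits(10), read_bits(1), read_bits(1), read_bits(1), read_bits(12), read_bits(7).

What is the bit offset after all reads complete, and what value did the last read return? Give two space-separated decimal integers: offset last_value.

Answer: 32 118

Derivation:
Read 1: bits[0:10] width=10 -> value=705 (bin 1011000001); offset now 10 = byte 1 bit 2; 22 bits remain
Read 2: bits[10:11] width=1 -> value=0 (bin 0); offset now 11 = byte 1 bit 3; 21 bits remain
Read 3: bits[11:12] width=1 -> value=1 (bin 1); offset now 12 = byte 1 bit 4; 20 bits remain
Read 4: bits[12:13] width=1 -> value=1 (bin 1); offset now 13 = byte 1 bit 5; 19 bits remain
Read 5: bits[13:25] width=12 -> value=483 (bin 000111100011); offset now 25 = byte 3 bit 1; 7 bits remain
Read 6: bits[25:32] width=7 -> value=118 (bin 1110110); offset now 32 = byte 4 bit 0; 0 bits remain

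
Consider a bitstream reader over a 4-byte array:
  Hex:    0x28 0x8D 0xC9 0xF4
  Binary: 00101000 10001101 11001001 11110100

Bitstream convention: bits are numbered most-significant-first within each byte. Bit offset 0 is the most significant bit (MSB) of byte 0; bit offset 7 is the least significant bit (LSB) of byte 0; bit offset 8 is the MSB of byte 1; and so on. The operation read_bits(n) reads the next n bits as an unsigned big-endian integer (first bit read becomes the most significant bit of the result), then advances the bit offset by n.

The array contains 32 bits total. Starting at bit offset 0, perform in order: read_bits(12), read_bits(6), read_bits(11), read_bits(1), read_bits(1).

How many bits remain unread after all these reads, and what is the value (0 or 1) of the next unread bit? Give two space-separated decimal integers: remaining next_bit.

Read 1: bits[0:12] width=12 -> value=648 (bin 001010001000); offset now 12 = byte 1 bit 4; 20 bits remain
Read 2: bits[12:18] width=6 -> value=55 (bin 110111); offset now 18 = byte 2 bit 2; 14 bits remain
Read 3: bits[18:29] width=11 -> value=318 (bin 00100111110); offset now 29 = byte 3 bit 5; 3 bits remain
Read 4: bits[29:30] width=1 -> value=1 (bin 1); offset now 30 = byte 3 bit 6; 2 bits remain
Read 5: bits[30:31] width=1 -> value=0 (bin 0); offset now 31 = byte 3 bit 7; 1 bits remain

Answer: 1 0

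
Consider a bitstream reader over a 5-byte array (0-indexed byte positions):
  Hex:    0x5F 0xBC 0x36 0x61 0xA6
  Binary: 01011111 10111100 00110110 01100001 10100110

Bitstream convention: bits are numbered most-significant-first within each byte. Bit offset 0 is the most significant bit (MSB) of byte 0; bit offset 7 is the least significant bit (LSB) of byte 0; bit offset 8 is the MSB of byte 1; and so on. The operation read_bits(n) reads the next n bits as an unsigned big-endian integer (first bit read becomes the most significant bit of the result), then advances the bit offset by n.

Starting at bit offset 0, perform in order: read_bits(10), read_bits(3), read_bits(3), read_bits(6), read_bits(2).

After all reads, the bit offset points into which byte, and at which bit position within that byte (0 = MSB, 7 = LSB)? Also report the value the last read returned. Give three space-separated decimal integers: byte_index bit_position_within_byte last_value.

Answer: 3 0 2

Derivation:
Read 1: bits[0:10] width=10 -> value=382 (bin 0101111110); offset now 10 = byte 1 bit 2; 30 bits remain
Read 2: bits[10:13] width=3 -> value=7 (bin 111); offset now 13 = byte 1 bit 5; 27 bits remain
Read 3: bits[13:16] width=3 -> value=4 (bin 100); offset now 16 = byte 2 bit 0; 24 bits remain
Read 4: bits[16:22] width=6 -> value=13 (bin 001101); offset now 22 = byte 2 bit 6; 18 bits remain
Read 5: bits[22:24] width=2 -> value=2 (bin 10); offset now 24 = byte 3 bit 0; 16 bits remain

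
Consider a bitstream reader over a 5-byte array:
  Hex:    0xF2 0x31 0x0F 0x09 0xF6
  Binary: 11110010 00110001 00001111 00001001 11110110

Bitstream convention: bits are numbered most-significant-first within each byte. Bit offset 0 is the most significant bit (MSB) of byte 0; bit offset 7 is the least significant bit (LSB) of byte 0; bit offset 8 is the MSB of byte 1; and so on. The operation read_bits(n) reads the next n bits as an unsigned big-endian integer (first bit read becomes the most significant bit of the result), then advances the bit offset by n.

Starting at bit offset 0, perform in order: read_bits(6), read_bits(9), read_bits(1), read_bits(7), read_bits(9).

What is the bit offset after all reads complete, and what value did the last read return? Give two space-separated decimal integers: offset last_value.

Read 1: bits[0:6] width=6 -> value=60 (bin 111100); offset now 6 = byte 0 bit 6; 34 bits remain
Read 2: bits[6:15] width=9 -> value=280 (bin 100011000); offset now 15 = byte 1 bit 7; 25 bits remain
Read 3: bits[15:16] width=1 -> value=1 (bin 1); offset now 16 = byte 2 bit 0; 24 bits remain
Read 4: bits[16:23] width=7 -> value=7 (bin 0000111); offset now 23 = byte 2 bit 7; 17 bits remain
Read 5: bits[23:32] width=9 -> value=265 (bin 100001001); offset now 32 = byte 4 bit 0; 8 bits remain

Answer: 32 265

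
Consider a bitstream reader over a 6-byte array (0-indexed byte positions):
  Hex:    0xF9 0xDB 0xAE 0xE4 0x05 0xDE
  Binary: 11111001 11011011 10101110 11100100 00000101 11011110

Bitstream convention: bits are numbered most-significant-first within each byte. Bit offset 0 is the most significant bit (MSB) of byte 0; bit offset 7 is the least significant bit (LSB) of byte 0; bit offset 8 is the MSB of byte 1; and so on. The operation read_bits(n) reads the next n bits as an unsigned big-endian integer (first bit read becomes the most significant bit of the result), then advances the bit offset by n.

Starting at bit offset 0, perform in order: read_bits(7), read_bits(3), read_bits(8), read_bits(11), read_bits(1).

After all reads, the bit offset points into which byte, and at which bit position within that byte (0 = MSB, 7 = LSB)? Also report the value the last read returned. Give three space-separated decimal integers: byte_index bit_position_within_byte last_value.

Read 1: bits[0:7] width=7 -> value=124 (bin 1111100); offset now 7 = byte 0 bit 7; 41 bits remain
Read 2: bits[7:10] width=3 -> value=7 (bin 111); offset now 10 = byte 1 bit 2; 38 bits remain
Read 3: bits[10:18] width=8 -> value=110 (bin 01101110); offset now 18 = byte 2 bit 2; 30 bits remain
Read 4: bits[18:29] width=11 -> value=1500 (bin 10111011100); offset now 29 = byte 3 bit 5; 19 bits remain
Read 5: bits[29:30] width=1 -> value=1 (bin 1); offset now 30 = byte 3 bit 6; 18 bits remain

Answer: 3 6 1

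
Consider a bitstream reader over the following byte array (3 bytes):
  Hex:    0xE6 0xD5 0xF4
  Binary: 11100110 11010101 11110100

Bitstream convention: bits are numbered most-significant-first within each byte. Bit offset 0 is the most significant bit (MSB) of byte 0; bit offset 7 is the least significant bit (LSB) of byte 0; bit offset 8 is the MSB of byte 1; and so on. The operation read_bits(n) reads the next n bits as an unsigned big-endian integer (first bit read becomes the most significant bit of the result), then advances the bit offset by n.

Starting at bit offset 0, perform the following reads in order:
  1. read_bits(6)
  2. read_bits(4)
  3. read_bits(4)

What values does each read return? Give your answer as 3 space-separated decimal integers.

Read 1: bits[0:6] width=6 -> value=57 (bin 111001); offset now 6 = byte 0 bit 6; 18 bits remain
Read 2: bits[6:10] width=4 -> value=11 (bin 1011); offset now 10 = byte 1 bit 2; 14 bits remain
Read 3: bits[10:14] width=4 -> value=5 (bin 0101); offset now 14 = byte 1 bit 6; 10 bits remain

Answer: 57 11 5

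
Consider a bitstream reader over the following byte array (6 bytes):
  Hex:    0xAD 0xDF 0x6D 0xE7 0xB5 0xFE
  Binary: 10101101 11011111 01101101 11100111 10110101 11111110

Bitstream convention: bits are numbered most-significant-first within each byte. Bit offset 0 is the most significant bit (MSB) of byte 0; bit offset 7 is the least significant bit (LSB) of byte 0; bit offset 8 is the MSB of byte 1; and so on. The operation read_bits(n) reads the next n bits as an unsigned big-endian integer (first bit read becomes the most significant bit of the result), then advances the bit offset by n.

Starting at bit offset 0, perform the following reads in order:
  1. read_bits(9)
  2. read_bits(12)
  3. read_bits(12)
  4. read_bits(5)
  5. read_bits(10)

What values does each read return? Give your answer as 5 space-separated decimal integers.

Answer: 347 3053 3023 13 510

Derivation:
Read 1: bits[0:9] width=9 -> value=347 (bin 101011011); offset now 9 = byte 1 bit 1; 39 bits remain
Read 2: bits[9:21] width=12 -> value=3053 (bin 101111101101); offset now 21 = byte 2 bit 5; 27 bits remain
Read 3: bits[21:33] width=12 -> value=3023 (bin 101111001111); offset now 33 = byte 4 bit 1; 15 bits remain
Read 4: bits[33:38] width=5 -> value=13 (bin 01101); offset now 38 = byte 4 bit 6; 10 bits remain
Read 5: bits[38:48] width=10 -> value=510 (bin 0111111110); offset now 48 = byte 6 bit 0; 0 bits remain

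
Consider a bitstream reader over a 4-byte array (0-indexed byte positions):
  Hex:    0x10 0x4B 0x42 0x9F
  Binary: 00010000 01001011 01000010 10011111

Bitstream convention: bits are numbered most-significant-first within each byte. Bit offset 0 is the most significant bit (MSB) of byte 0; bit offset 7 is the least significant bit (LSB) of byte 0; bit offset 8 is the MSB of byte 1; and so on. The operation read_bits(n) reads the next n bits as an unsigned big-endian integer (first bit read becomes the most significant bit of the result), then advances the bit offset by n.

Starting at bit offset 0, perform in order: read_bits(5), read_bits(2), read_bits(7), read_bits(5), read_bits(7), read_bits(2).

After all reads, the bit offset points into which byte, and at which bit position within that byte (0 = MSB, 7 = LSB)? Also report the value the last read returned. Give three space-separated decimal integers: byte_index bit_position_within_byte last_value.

Read 1: bits[0:5] width=5 -> value=2 (bin 00010); offset now 5 = byte 0 bit 5; 27 bits remain
Read 2: bits[5:7] width=2 -> value=0 (bin 00); offset now 7 = byte 0 bit 7; 25 bits remain
Read 3: bits[7:14] width=7 -> value=18 (bin 0010010); offset now 14 = byte 1 bit 6; 18 bits remain
Read 4: bits[14:19] width=5 -> value=26 (bin 11010); offset now 19 = byte 2 bit 3; 13 bits remain
Read 5: bits[19:26] width=7 -> value=10 (bin 0001010); offset now 26 = byte 3 bit 2; 6 bits remain
Read 6: bits[26:28] width=2 -> value=1 (bin 01); offset now 28 = byte 3 bit 4; 4 bits remain

Answer: 3 4 1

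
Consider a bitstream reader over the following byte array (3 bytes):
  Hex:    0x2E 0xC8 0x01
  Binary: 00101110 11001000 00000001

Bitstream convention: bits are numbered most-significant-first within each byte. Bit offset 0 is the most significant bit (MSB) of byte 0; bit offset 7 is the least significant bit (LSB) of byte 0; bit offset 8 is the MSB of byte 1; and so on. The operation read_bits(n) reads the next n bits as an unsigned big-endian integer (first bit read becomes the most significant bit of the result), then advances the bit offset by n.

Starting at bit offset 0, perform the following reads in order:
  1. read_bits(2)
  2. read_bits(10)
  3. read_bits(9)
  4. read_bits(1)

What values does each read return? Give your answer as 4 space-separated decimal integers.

Answer: 0 748 256 0

Derivation:
Read 1: bits[0:2] width=2 -> value=0 (bin 00); offset now 2 = byte 0 bit 2; 22 bits remain
Read 2: bits[2:12] width=10 -> value=748 (bin 1011101100); offset now 12 = byte 1 bit 4; 12 bits remain
Read 3: bits[12:21] width=9 -> value=256 (bin 100000000); offset now 21 = byte 2 bit 5; 3 bits remain
Read 4: bits[21:22] width=1 -> value=0 (bin 0); offset now 22 = byte 2 bit 6; 2 bits remain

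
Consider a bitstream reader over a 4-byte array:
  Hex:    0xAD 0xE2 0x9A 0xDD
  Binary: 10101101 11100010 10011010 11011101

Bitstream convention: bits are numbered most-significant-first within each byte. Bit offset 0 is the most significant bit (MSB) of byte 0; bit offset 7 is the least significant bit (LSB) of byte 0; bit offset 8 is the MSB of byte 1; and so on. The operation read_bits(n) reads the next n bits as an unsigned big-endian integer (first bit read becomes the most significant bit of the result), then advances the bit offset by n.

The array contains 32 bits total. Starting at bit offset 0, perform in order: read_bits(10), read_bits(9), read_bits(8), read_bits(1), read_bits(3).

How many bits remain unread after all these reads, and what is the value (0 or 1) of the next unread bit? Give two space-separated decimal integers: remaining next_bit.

Read 1: bits[0:10] width=10 -> value=695 (bin 1010110111); offset now 10 = byte 1 bit 2; 22 bits remain
Read 2: bits[10:19] width=9 -> value=276 (bin 100010100); offset now 19 = byte 2 bit 3; 13 bits remain
Read 3: bits[19:27] width=8 -> value=214 (bin 11010110); offset now 27 = byte 3 bit 3; 5 bits remain
Read 4: bits[27:28] width=1 -> value=1 (bin 1); offset now 28 = byte 3 bit 4; 4 bits remain
Read 5: bits[28:31] width=3 -> value=6 (bin 110); offset now 31 = byte 3 bit 7; 1 bits remain

Answer: 1 1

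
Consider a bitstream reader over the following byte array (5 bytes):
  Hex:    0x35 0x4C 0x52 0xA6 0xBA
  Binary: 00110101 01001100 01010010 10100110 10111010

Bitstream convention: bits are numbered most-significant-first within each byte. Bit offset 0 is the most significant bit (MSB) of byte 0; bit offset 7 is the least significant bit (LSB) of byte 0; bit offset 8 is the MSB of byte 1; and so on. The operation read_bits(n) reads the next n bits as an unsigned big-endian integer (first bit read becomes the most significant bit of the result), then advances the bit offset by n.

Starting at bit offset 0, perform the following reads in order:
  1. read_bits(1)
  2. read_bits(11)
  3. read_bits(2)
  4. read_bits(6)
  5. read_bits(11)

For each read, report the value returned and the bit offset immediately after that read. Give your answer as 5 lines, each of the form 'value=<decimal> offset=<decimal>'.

Read 1: bits[0:1] width=1 -> value=0 (bin 0); offset now 1 = byte 0 bit 1; 39 bits remain
Read 2: bits[1:12] width=11 -> value=852 (bin 01101010100); offset now 12 = byte 1 bit 4; 28 bits remain
Read 3: bits[12:14] width=2 -> value=3 (bin 11); offset now 14 = byte 1 bit 6; 26 bits remain
Read 4: bits[14:20] width=6 -> value=5 (bin 000101); offset now 20 = byte 2 bit 4; 20 bits remain
Read 5: bits[20:31] width=11 -> value=339 (bin 00101010011); offset now 31 = byte 3 bit 7; 9 bits remain

Answer: value=0 offset=1
value=852 offset=12
value=3 offset=14
value=5 offset=20
value=339 offset=31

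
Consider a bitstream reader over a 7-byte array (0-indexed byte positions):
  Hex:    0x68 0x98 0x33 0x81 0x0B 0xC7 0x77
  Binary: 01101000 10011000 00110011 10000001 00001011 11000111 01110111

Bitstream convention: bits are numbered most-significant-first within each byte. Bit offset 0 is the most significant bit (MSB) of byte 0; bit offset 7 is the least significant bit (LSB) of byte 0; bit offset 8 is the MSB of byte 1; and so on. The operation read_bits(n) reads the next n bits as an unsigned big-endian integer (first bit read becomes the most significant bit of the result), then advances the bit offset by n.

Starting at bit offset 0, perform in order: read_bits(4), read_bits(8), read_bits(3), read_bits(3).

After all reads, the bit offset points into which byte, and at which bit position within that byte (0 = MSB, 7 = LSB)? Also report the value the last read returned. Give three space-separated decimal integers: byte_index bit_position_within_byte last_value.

Read 1: bits[0:4] width=4 -> value=6 (bin 0110); offset now 4 = byte 0 bit 4; 52 bits remain
Read 2: bits[4:12] width=8 -> value=137 (bin 10001001); offset now 12 = byte 1 bit 4; 44 bits remain
Read 3: bits[12:15] width=3 -> value=4 (bin 100); offset now 15 = byte 1 bit 7; 41 bits remain
Read 4: bits[15:18] width=3 -> value=0 (bin 000); offset now 18 = byte 2 bit 2; 38 bits remain

Answer: 2 2 0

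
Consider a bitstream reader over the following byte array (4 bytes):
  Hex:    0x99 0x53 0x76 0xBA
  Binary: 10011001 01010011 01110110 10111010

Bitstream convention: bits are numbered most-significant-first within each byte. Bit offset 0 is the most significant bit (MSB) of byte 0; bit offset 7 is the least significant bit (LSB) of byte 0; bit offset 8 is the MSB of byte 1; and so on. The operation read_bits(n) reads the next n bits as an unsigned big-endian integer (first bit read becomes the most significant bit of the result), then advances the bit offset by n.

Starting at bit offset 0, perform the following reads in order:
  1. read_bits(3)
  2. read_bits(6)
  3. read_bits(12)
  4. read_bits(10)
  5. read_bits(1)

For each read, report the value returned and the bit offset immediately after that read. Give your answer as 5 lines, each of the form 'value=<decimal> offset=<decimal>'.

Read 1: bits[0:3] width=3 -> value=4 (bin 100); offset now 3 = byte 0 bit 3; 29 bits remain
Read 2: bits[3:9] width=6 -> value=50 (bin 110010); offset now 9 = byte 1 bit 1; 23 bits remain
Read 3: bits[9:21] width=12 -> value=2670 (bin 101001101110); offset now 21 = byte 2 bit 5; 11 bits remain
Read 4: bits[21:31] width=10 -> value=861 (bin 1101011101); offset now 31 = byte 3 bit 7; 1 bits remain
Read 5: bits[31:32] width=1 -> value=0 (bin 0); offset now 32 = byte 4 bit 0; 0 bits remain

Answer: value=4 offset=3
value=50 offset=9
value=2670 offset=21
value=861 offset=31
value=0 offset=32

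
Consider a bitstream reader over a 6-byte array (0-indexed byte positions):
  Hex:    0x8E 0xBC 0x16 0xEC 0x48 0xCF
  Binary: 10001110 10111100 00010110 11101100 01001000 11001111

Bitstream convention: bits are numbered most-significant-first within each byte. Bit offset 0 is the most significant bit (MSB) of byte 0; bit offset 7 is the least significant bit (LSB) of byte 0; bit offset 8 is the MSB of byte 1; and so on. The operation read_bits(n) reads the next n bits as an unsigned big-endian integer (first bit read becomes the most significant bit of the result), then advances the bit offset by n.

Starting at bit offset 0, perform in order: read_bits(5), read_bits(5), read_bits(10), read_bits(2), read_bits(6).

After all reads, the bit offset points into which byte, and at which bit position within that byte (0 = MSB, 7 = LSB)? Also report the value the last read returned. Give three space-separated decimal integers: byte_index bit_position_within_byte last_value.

Read 1: bits[0:5] width=5 -> value=17 (bin 10001); offset now 5 = byte 0 bit 5; 43 bits remain
Read 2: bits[5:10] width=5 -> value=26 (bin 11010); offset now 10 = byte 1 bit 2; 38 bits remain
Read 3: bits[10:20] width=10 -> value=961 (bin 1111000001); offset now 20 = byte 2 bit 4; 28 bits remain
Read 4: bits[20:22] width=2 -> value=1 (bin 01); offset now 22 = byte 2 bit 6; 26 bits remain
Read 5: bits[22:28] width=6 -> value=46 (bin 101110); offset now 28 = byte 3 bit 4; 20 bits remain

Answer: 3 4 46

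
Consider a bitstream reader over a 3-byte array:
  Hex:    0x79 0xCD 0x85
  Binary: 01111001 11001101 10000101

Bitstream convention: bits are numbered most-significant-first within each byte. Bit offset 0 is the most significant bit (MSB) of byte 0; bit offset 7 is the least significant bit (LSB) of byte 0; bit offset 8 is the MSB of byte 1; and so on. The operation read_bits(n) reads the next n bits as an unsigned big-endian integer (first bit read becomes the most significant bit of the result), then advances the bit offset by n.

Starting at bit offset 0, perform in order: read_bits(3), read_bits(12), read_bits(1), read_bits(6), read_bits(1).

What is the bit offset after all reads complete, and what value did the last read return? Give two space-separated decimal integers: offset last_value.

Read 1: bits[0:3] width=3 -> value=3 (bin 011); offset now 3 = byte 0 bit 3; 21 bits remain
Read 2: bits[3:15] width=12 -> value=3302 (bin 110011100110); offset now 15 = byte 1 bit 7; 9 bits remain
Read 3: bits[15:16] width=1 -> value=1 (bin 1); offset now 16 = byte 2 bit 0; 8 bits remain
Read 4: bits[16:22] width=6 -> value=33 (bin 100001); offset now 22 = byte 2 bit 6; 2 bits remain
Read 5: bits[22:23] width=1 -> value=0 (bin 0); offset now 23 = byte 2 bit 7; 1 bits remain

Answer: 23 0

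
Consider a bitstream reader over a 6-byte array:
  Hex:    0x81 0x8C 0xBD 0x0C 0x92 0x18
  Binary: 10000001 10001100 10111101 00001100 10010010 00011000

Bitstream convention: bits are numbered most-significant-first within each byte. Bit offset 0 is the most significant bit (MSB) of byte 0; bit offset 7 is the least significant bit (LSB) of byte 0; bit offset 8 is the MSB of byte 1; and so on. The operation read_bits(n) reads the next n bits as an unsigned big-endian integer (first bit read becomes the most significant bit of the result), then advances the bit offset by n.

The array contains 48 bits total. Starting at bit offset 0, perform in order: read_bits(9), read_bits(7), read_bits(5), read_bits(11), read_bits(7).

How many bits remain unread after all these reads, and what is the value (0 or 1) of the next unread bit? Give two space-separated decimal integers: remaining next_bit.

Answer: 9 0

Derivation:
Read 1: bits[0:9] width=9 -> value=259 (bin 100000011); offset now 9 = byte 1 bit 1; 39 bits remain
Read 2: bits[9:16] width=7 -> value=12 (bin 0001100); offset now 16 = byte 2 bit 0; 32 bits remain
Read 3: bits[16:21] width=5 -> value=23 (bin 10111); offset now 21 = byte 2 bit 5; 27 bits remain
Read 4: bits[21:32] width=11 -> value=1292 (bin 10100001100); offset now 32 = byte 4 bit 0; 16 bits remain
Read 5: bits[32:39] width=7 -> value=73 (bin 1001001); offset now 39 = byte 4 bit 7; 9 bits remain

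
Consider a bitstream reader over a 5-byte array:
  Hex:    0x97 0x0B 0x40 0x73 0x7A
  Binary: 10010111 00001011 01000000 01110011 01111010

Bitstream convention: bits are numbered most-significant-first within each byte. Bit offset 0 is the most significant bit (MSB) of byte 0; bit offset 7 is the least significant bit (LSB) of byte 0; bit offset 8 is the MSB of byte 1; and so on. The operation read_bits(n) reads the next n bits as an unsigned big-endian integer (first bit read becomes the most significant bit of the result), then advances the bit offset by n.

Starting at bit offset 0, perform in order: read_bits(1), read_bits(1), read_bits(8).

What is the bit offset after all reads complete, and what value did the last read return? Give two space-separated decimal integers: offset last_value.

Read 1: bits[0:1] width=1 -> value=1 (bin 1); offset now 1 = byte 0 bit 1; 39 bits remain
Read 2: bits[1:2] width=1 -> value=0 (bin 0); offset now 2 = byte 0 bit 2; 38 bits remain
Read 3: bits[2:10] width=8 -> value=92 (bin 01011100); offset now 10 = byte 1 bit 2; 30 bits remain

Answer: 10 92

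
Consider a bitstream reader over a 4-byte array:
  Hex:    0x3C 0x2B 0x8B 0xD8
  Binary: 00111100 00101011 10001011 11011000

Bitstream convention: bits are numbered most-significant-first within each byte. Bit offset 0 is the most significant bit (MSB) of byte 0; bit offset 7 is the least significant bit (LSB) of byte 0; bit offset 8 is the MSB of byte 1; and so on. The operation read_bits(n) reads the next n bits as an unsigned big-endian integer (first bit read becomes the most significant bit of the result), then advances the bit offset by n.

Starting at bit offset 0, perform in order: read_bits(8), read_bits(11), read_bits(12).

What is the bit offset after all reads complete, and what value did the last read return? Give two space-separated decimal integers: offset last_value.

Read 1: bits[0:8] width=8 -> value=60 (bin 00111100); offset now 8 = byte 1 bit 0; 24 bits remain
Read 2: bits[8:19] width=11 -> value=348 (bin 00101011100); offset now 19 = byte 2 bit 3; 13 bits remain
Read 3: bits[19:31] width=12 -> value=1516 (bin 010111101100); offset now 31 = byte 3 bit 7; 1 bits remain

Answer: 31 1516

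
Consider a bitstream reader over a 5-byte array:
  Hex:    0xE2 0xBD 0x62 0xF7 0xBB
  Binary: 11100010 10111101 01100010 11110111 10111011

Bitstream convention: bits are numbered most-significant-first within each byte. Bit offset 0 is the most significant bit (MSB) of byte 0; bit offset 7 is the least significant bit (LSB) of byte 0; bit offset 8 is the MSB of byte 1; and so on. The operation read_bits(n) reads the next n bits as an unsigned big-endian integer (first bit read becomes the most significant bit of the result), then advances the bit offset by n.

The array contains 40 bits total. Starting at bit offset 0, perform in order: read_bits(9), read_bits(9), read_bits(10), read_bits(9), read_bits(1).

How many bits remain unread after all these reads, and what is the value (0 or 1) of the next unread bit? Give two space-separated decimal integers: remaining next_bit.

Read 1: bits[0:9] width=9 -> value=453 (bin 111000101); offset now 9 = byte 1 bit 1; 31 bits remain
Read 2: bits[9:18] width=9 -> value=245 (bin 011110101); offset now 18 = byte 2 bit 2; 22 bits remain
Read 3: bits[18:28] width=10 -> value=559 (bin 1000101111); offset now 28 = byte 3 bit 4; 12 bits remain
Read 4: bits[28:37] width=9 -> value=247 (bin 011110111); offset now 37 = byte 4 bit 5; 3 bits remain
Read 5: bits[37:38] width=1 -> value=0 (bin 0); offset now 38 = byte 4 bit 6; 2 bits remain

Answer: 2 1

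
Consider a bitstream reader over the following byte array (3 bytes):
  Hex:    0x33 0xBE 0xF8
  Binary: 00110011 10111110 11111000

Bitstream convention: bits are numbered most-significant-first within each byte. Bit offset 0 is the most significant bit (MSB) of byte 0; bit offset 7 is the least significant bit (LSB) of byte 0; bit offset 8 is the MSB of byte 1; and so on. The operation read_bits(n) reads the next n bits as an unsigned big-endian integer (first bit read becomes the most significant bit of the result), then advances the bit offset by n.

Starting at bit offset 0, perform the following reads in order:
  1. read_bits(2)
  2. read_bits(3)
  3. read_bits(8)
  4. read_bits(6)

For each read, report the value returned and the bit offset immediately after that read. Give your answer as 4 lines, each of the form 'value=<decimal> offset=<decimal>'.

Answer: value=0 offset=2
value=6 offset=5
value=119 offset=13
value=55 offset=19

Derivation:
Read 1: bits[0:2] width=2 -> value=0 (bin 00); offset now 2 = byte 0 bit 2; 22 bits remain
Read 2: bits[2:5] width=3 -> value=6 (bin 110); offset now 5 = byte 0 bit 5; 19 bits remain
Read 3: bits[5:13] width=8 -> value=119 (bin 01110111); offset now 13 = byte 1 bit 5; 11 bits remain
Read 4: bits[13:19] width=6 -> value=55 (bin 110111); offset now 19 = byte 2 bit 3; 5 bits remain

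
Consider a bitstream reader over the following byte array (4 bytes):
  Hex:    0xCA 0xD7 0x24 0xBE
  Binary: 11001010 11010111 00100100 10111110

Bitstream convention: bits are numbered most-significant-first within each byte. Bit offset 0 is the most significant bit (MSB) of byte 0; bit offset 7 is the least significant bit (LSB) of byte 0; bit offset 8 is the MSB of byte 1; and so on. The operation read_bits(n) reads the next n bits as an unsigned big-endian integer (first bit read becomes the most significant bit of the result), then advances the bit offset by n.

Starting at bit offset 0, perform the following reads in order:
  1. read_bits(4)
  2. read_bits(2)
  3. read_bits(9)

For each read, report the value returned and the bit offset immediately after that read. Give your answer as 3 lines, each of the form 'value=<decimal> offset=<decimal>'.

Answer: value=12 offset=4
value=2 offset=6
value=363 offset=15

Derivation:
Read 1: bits[0:4] width=4 -> value=12 (bin 1100); offset now 4 = byte 0 bit 4; 28 bits remain
Read 2: bits[4:6] width=2 -> value=2 (bin 10); offset now 6 = byte 0 bit 6; 26 bits remain
Read 3: bits[6:15] width=9 -> value=363 (bin 101101011); offset now 15 = byte 1 bit 7; 17 bits remain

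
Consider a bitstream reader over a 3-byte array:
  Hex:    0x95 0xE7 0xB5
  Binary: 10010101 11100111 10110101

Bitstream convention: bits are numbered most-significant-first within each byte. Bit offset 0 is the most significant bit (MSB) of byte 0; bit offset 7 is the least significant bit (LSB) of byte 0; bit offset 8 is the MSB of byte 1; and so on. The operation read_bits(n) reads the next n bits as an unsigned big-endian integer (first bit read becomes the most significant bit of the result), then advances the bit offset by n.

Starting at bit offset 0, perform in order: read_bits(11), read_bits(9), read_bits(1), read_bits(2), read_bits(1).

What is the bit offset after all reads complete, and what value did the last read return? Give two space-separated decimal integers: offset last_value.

Answer: 24 1

Derivation:
Read 1: bits[0:11] width=11 -> value=1199 (bin 10010101111); offset now 11 = byte 1 bit 3; 13 bits remain
Read 2: bits[11:20] width=9 -> value=123 (bin 001111011); offset now 20 = byte 2 bit 4; 4 bits remain
Read 3: bits[20:21] width=1 -> value=0 (bin 0); offset now 21 = byte 2 bit 5; 3 bits remain
Read 4: bits[21:23] width=2 -> value=2 (bin 10); offset now 23 = byte 2 bit 7; 1 bits remain
Read 5: bits[23:24] width=1 -> value=1 (bin 1); offset now 24 = byte 3 bit 0; 0 bits remain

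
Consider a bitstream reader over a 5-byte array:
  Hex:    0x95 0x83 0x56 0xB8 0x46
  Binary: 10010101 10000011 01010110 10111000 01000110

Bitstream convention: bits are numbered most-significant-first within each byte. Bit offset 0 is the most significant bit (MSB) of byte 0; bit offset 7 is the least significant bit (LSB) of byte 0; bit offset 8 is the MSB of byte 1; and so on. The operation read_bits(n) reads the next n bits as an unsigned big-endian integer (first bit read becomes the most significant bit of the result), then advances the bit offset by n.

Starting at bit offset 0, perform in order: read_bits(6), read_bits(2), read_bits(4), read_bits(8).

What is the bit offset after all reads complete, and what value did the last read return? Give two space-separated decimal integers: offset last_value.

Read 1: bits[0:6] width=6 -> value=37 (bin 100101); offset now 6 = byte 0 bit 6; 34 bits remain
Read 2: bits[6:8] width=2 -> value=1 (bin 01); offset now 8 = byte 1 bit 0; 32 bits remain
Read 3: bits[8:12] width=4 -> value=8 (bin 1000); offset now 12 = byte 1 bit 4; 28 bits remain
Read 4: bits[12:20] width=8 -> value=53 (bin 00110101); offset now 20 = byte 2 bit 4; 20 bits remain

Answer: 20 53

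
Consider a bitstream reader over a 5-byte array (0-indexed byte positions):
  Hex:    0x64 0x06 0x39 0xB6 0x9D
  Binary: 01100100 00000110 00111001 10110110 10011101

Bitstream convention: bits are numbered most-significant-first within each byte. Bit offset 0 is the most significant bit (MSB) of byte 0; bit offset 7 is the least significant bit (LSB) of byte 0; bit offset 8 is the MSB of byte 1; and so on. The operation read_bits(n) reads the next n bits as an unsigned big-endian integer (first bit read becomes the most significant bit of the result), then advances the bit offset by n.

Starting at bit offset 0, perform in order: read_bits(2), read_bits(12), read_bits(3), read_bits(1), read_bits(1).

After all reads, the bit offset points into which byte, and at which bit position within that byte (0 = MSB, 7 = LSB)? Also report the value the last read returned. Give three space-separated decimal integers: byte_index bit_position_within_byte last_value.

Read 1: bits[0:2] width=2 -> value=1 (bin 01); offset now 2 = byte 0 bit 2; 38 bits remain
Read 2: bits[2:14] width=12 -> value=2305 (bin 100100000001); offset now 14 = byte 1 bit 6; 26 bits remain
Read 3: bits[14:17] width=3 -> value=4 (bin 100); offset now 17 = byte 2 bit 1; 23 bits remain
Read 4: bits[17:18] width=1 -> value=0 (bin 0); offset now 18 = byte 2 bit 2; 22 bits remain
Read 5: bits[18:19] width=1 -> value=1 (bin 1); offset now 19 = byte 2 bit 3; 21 bits remain

Answer: 2 3 1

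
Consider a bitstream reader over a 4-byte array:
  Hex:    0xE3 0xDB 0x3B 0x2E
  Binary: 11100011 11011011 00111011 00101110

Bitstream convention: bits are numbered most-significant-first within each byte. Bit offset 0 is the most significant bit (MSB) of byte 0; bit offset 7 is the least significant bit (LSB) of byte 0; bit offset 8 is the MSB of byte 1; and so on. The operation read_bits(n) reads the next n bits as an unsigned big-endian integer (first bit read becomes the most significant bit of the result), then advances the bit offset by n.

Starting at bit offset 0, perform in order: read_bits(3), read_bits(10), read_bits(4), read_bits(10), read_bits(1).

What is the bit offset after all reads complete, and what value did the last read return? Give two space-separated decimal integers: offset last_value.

Answer: 28 0

Derivation:
Read 1: bits[0:3] width=3 -> value=7 (bin 111); offset now 3 = byte 0 bit 3; 29 bits remain
Read 2: bits[3:13] width=10 -> value=123 (bin 0001111011); offset now 13 = byte 1 bit 5; 19 bits remain
Read 3: bits[13:17] width=4 -> value=6 (bin 0110); offset now 17 = byte 2 bit 1; 15 bits remain
Read 4: bits[17:27] width=10 -> value=473 (bin 0111011001); offset now 27 = byte 3 bit 3; 5 bits remain
Read 5: bits[27:28] width=1 -> value=0 (bin 0); offset now 28 = byte 3 bit 4; 4 bits remain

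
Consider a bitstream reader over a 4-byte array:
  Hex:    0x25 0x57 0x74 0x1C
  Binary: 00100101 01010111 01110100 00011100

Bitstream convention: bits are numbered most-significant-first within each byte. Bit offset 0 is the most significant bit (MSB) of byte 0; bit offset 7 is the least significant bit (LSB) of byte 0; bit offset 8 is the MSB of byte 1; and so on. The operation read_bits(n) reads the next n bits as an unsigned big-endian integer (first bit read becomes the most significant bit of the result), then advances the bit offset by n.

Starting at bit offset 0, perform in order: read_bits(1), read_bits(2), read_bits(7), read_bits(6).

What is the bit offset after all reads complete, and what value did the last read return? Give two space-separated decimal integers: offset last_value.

Read 1: bits[0:1] width=1 -> value=0 (bin 0); offset now 1 = byte 0 bit 1; 31 bits remain
Read 2: bits[1:3] width=2 -> value=1 (bin 01); offset now 3 = byte 0 bit 3; 29 bits remain
Read 3: bits[3:10] width=7 -> value=21 (bin 0010101); offset now 10 = byte 1 bit 2; 22 bits remain
Read 4: bits[10:16] width=6 -> value=23 (bin 010111); offset now 16 = byte 2 bit 0; 16 bits remain

Answer: 16 23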